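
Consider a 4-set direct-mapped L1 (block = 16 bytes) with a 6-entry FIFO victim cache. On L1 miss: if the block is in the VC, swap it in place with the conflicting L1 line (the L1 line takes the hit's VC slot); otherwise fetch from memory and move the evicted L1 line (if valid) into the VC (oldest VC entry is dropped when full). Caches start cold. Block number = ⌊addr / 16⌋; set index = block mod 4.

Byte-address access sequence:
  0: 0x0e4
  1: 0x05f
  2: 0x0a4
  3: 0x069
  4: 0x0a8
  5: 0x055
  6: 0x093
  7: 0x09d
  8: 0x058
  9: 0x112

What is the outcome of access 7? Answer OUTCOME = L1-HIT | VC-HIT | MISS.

OUTCOME = L1-HIT

0: 0xe4 (blk 14, set 2) → MISS  vc=[]
1: 0x5f (blk 5, set 1) → MISS  vc=[]
2: 0xa4 (blk 10, set 2) → MISS  vc=[14]
3: 0x69 (blk 6, set 2) → MISS  vc=[14, 10]
4: 0xa8 (blk 10, set 2) → VC-HIT  vc=[14, 6]
5: 0x55 (blk 5, set 1) → L1-HIT  vc=[14, 6]
6: 0x93 (blk 9, set 1) → MISS  vc=[14, 6, 5]
7: 0x9d (blk 9, set 1) → L1-HIT  vc=[14, 6, 5]
8: 0x58 (blk 5, set 1) → VC-HIT  vc=[14, 6, 9]
9: 0x112 (blk 17, set 1) → MISS  vc=[14, 6, 9, 5]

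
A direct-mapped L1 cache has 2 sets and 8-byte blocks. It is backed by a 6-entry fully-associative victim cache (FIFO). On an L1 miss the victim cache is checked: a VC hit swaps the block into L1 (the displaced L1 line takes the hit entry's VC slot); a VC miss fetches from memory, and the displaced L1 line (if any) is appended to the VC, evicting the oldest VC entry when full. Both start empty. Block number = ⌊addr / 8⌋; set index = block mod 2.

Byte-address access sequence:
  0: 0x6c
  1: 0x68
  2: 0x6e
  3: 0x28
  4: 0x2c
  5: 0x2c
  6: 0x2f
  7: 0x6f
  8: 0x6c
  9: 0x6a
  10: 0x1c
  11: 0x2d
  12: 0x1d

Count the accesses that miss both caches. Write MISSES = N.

MISSES = 3

#0 0x6c→b13/s1 MISS; vc=[]
#1 0x68→b13/s1 L1-HIT; vc=[]
#2 0x6e→b13/s1 L1-HIT; vc=[]
#3 0x28→b5/s1 MISS; vc=[13]
#4 0x2c→b5/s1 L1-HIT; vc=[13]
#5 0x2c→b5/s1 L1-HIT; vc=[13]
#6 0x2f→b5/s1 L1-HIT; vc=[13]
#7 0x6f→b13/s1 VC-HIT; vc=[5]
#8 0x6c→b13/s1 L1-HIT; vc=[5]
#9 0x6a→b13/s1 L1-HIT; vc=[5]
#10 0x1c→b3/s1 MISS; vc=[5,13]
#11 0x2d→b5/s1 VC-HIT; vc=[3,13]
#12 0x1d→b3/s1 VC-HIT; vc=[5,13]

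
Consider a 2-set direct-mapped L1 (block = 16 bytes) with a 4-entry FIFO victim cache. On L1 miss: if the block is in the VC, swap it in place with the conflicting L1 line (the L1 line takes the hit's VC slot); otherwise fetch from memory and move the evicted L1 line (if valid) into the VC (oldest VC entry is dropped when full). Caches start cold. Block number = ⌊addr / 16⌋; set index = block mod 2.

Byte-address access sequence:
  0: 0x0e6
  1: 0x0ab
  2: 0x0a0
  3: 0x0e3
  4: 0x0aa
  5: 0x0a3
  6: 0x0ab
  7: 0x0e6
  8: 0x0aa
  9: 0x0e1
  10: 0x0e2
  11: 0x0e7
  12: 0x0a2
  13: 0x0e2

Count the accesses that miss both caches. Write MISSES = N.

MISSES = 2

#0 0xe6→b14/s0 MISS; vc=[]
#1 0xab→b10/s0 MISS; vc=[14]
#2 0xa0→b10/s0 L1-HIT; vc=[14]
#3 0xe3→b14/s0 VC-HIT; vc=[10]
#4 0xaa→b10/s0 VC-HIT; vc=[14]
#5 0xa3→b10/s0 L1-HIT; vc=[14]
#6 0xab→b10/s0 L1-HIT; vc=[14]
#7 0xe6→b14/s0 VC-HIT; vc=[10]
#8 0xaa→b10/s0 VC-HIT; vc=[14]
#9 0xe1→b14/s0 VC-HIT; vc=[10]
#10 0xe2→b14/s0 L1-HIT; vc=[10]
#11 0xe7→b14/s0 L1-HIT; vc=[10]
#12 0xa2→b10/s0 VC-HIT; vc=[14]
#13 0xe2→b14/s0 VC-HIT; vc=[10]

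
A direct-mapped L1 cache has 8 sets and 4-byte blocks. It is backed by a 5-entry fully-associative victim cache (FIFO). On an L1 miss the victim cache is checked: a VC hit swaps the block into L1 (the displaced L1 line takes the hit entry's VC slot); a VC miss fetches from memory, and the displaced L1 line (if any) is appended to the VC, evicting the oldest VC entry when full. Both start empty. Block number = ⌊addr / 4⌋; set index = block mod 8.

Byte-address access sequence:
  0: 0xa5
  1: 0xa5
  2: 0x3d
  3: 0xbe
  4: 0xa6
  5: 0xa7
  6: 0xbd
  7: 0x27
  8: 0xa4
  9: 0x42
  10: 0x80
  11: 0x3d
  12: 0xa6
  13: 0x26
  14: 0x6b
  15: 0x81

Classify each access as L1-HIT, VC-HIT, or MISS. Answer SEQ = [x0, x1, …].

SEQ = [MISS, L1-HIT, MISS, MISS, L1-HIT, L1-HIT, L1-HIT, MISS, VC-HIT, MISS, MISS, VC-HIT, L1-HIT, VC-HIT, MISS, L1-HIT]

0: 0xa5 (blk 41, set 1) → MISS  vc=[]
1: 0xa5 (blk 41, set 1) → L1-HIT  vc=[]
2: 0x3d (blk 15, set 7) → MISS  vc=[]
3: 0xbe (blk 47, set 7) → MISS  vc=[15]
4: 0xa6 (blk 41, set 1) → L1-HIT  vc=[15]
5: 0xa7 (blk 41, set 1) → L1-HIT  vc=[15]
6: 0xbd (blk 47, set 7) → L1-HIT  vc=[15]
7: 0x27 (blk 9, set 1) → MISS  vc=[15, 41]
8: 0xa4 (blk 41, set 1) → VC-HIT  vc=[15, 9]
9: 0x42 (blk 16, set 0) → MISS  vc=[15, 9]
10: 0x80 (blk 32, set 0) → MISS  vc=[15, 9, 16]
11: 0x3d (blk 15, set 7) → VC-HIT  vc=[47, 9, 16]
12: 0xa6 (blk 41, set 1) → L1-HIT  vc=[47, 9, 16]
13: 0x26 (blk 9, set 1) → VC-HIT  vc=[47, 41, 16]
14: 0x6b (blk 26, set 2) → MISS  vc=[47, 41, 16]
15: 0x81 (blk 32, set 0) → L1-HIT  vc=[47, 41, 16]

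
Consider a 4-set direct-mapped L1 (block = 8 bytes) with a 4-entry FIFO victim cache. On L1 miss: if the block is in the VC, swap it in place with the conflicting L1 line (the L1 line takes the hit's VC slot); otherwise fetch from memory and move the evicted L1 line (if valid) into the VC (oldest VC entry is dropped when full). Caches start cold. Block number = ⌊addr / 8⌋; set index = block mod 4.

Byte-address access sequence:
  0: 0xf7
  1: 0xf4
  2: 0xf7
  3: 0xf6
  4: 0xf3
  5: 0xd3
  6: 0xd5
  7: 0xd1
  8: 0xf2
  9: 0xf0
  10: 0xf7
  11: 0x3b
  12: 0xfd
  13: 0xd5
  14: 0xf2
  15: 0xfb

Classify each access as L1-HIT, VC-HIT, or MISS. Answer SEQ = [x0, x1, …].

SEQ = [MISS, L1-HIT, L1-HIT, L1-HIT, L1-HIT, MISS, L1-HIT, L1-HIT, VC-HIT, L1-HIT, L1-HIT, MISS, MISS, VC-HIT, VC-HIT, L1-HIT]

#0 0xf7→b30/s2 MISS; vc=[]
#1 0xf4→b30/s2 L1-HIT; vc=[]
#2 0xf7→b30/s2 L1-HIT; vc=[]
#3 0xf6→b30/s2 L1-HIT; vc=[]
#4 0xf3→b30/s2 L1-HIT; vc=[]
#5 0xd3→b26/s2 MISS; vc=[30]
#6 0xd5→b26/s2 L1-HIT; vc=[30]
#7 0xd1→b26/s2 L1-HIT; vc=[30]
#8 0xf2→b30/s2 VC-HIT; vc=[26]
#9 0xf0→b30/s2 L1-HIT; vc=[26]
#10 0xf7→b30/s2 L1-HIT; vc=[26]
#11 0x3b→b7/s3 MISS; vc=[26]
#12 0xfd→b31/s3 MISS; vc=[26,7]
#13 0xd5→b26/s2 VC-HIT; vc=[30,7]
#14 0xf2→b30/s2 VC-HIT; vc=[26,7]
#15 0xfb→b31/s3 L1-HIT; vc=[26,7]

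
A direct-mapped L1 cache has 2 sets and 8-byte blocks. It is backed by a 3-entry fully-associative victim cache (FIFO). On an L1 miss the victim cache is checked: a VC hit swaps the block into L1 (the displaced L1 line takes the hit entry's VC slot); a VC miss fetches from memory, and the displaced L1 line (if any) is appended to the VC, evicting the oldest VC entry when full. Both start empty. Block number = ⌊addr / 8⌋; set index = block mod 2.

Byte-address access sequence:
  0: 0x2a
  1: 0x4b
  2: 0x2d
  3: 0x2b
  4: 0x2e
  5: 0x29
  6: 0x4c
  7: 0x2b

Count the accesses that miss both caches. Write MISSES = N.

MISSES = 2

  [0] addr=0x2a blk=5 s=1: MISS | VC []
  [1] addr=0x4b blk=9 s=1: MISS | VC [5]
  [2] addr=0x2d blk=5 s=1: VC-HIT | VC [9]
  [3] addr=0x2b blk=5 s=1: L1-HIT | VC [9]
  [4] addr=0x2e blk=5 s=1: L1-HIT | VC [9]
  [5] addr=0x29 blk=5 s=1: L1-HIT | VC [9]
  [6] addr=0x4c blk=9 s=1: VC-HIT | VC [5]
  [7] addr=0x2b blk=5 s=1: VC-HIT | VC [9]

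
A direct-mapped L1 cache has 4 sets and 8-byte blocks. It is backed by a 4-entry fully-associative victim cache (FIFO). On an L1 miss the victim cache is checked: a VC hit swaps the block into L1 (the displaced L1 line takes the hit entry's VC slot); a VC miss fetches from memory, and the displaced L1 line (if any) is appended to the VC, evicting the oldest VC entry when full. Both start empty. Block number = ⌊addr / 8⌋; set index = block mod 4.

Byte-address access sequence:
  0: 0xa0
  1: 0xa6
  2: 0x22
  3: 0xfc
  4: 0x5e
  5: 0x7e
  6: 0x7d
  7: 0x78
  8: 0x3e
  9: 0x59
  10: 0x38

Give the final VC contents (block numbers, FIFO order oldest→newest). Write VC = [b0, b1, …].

VC = [20, 31, 11, 15]

0: 0xa0 (blk 20, set 0) → MISS  vc=[]
1: 0xa6 (blk 20, set 0) → L1-HIT  vc=[]
2: 0x22 (blk 4, set 0) → MISS  vc=[20]
3: 0xfc (blk 31, set 3) → MISS  vc=[20]
4: 0x5e (blk 11, set 3) → MISS  vc=[20, 31]
5: 0x7e (blk 15, set 3) → MISS  vc=[20, 31, 11]
6: 0x7d (blk 15, set 3) → L1-HIT  vc=[20, 31, 11]
7: 0x78 (blk 15, set 3) → L1-HIT  vc=[20, 31, 11]
8: 0x3e (blk 7, set 3) → MISS  vc=[20, 31, 11, 15]
9: 0x59 (blk 11, set 3) → VC-HIT  vc=[20, 31, 7, 15]
10: 0x38 (blk 7, set 3) → VC-HIT  vc=[20, 31, 11, 15]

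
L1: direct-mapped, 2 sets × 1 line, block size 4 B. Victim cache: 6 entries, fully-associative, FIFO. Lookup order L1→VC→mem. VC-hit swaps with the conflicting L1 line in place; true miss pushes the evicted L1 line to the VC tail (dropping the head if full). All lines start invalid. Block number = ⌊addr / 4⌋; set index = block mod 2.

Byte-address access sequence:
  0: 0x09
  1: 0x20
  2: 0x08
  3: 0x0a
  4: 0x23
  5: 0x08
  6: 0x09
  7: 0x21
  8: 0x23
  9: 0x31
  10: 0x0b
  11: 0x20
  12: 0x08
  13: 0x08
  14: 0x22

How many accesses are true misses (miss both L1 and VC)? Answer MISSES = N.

  [0] addr=0x9 blk=2 s=0: MISS | VC []
  [1] addr=0x20 blk=8 s=0: MISS | VC [2]
  [2] addr=0x8 blk=2 s=0: VC-HIT | VC [8]
  [3] addr=0xa blk=2 s=0: L1-HIT | VC [8]
  [4] addr=0x23 blk=8 s=0: VC-HIT | VC [2]
  [5] addr=0x8 blk=2 s=0: VC-HIT | VC [8]
  [6] addr=0x9 blk=2 s=0: L1-HIT | VC [8]
  [7] addr=0x21 blk=8 s=0: VC-HIT | VC [2]
  [8] addr=0x23 blk=8 s=0: L1-HIT | VC [2]
  [9] addr=0x31 blk=12 s=0: MISS | VC [2, 8]
  [10] addr=0xb blk=2 s=0: VC-HIT | VC [12, 8]
  [11] addr=0x20 blk=8 s=0: VC-HIT | VC [12, 2]
  [12] addr=0x8 blk=2 s=0: VC-HIT | VC [12, 8]
  [13] addr=0x8 blk=2 s=0: L1-HIT | VC [12, 8]
  [14] addr=0x22 blk=8 s=0: VC-HIT | VC [12, 2]

MISSES = 3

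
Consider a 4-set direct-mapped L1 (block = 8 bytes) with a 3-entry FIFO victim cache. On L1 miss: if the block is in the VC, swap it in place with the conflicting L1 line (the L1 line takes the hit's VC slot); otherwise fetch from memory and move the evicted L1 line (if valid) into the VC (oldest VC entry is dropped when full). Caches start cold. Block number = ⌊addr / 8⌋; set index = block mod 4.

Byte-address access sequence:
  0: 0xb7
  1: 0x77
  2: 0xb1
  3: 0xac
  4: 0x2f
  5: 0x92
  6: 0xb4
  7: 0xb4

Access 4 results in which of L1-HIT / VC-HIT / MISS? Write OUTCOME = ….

0: 0xb7 (blk 22, set 2) → MISS  vc=[]
1: 0x77 (blk 14, set 2) → MISS  vc=[22]
2: 0xb1 (blk 22, set 2) → VC-HIT  vc=[14]
3: 0xac (blk 21, set 1) → MISS  vc=[14]
4: 0x2f (blk 5, set 1) → MISS  vc=[14, 21]
5: 0x92 (blk 18, set 2) → MISS  vc=[14, 21, 22]
6: 0xb4 (blk 22, set 2) → VC-HIT  vc=[14, 21, 18]
7: 0xb4 (blk 22, set 2) → L1-HIT  vc=[14, 21, 18]

OUTCOME = MISS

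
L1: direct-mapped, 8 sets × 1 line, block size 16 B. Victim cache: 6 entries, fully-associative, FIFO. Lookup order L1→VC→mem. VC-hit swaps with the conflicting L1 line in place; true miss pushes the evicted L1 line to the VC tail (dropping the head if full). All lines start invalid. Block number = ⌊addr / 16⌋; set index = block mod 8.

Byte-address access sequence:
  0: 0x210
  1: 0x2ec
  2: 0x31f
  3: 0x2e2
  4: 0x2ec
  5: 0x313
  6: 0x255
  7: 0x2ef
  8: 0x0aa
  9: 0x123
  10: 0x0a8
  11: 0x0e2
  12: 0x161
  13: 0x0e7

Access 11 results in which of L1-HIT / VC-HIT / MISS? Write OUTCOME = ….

#0 0x210→b33/s1 MISS; vc=[]
#1 0x2ec→b46/s6 MISS; vc=[]
#2 0x31f→b49/s1 MISS; vc=[33]
#3 0x2e2→b46/s6 L1-HIT; vc=[33]
#4 0x2ec→b46/s6 L1-HIT; vc=[33]
#5 0x313→b49/s1 L1-HIT; vc=[33]
#6 0x255→b37/s5 MISS; vc=[33]
#7 0x2ef→b46/s6 L1-HIT; vc=[33]
#8 0xaa→b10/s2 MISS; vc=[33]
#9 0x123→b18/s2 MISS; vc=[33,10]
#10 0xa8→b10/s2 VC-HIT; vc=[33,18]
#11 0xe2→b14/s6 MISS; vc=[33,18,46]
#12 0x161→b22/s6 MISS; vc=[33,18,46,14]
#13 0xe7→b14/s6 VC-HIT; vc=[33,18,46,22]

OUTCOME = MISS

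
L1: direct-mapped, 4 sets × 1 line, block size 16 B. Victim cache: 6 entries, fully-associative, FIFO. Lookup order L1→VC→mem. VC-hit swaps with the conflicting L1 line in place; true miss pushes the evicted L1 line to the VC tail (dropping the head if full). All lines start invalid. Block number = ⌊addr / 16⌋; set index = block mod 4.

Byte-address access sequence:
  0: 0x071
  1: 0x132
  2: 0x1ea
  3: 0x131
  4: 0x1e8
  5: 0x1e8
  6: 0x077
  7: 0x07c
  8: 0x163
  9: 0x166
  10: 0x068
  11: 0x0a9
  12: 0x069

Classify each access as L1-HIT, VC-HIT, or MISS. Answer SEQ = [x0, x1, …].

0: 0x71 (blk 7, set 3) → MISS  vc=[]
1: 0x132 (blk 19, set 3) → MISS  vc=[7]
2: 0x1ea (blk 30, set 2) → MISS  vc=[7]
3: 0x131 (blk 19, set 3) → L1-HIT  vc=[7]
4: 0x1e8 (blk 30, set 2) → L1-HIT  vc=[7]
5: 0x1e8 (blk 30, set 2) → L1-HIT  vc=[7]
6: 0x77 (blk 7, set 3) → VC-HIT  vc=[19]
7: 0x7c (blk 7, set 3) → L1-HIT  vc=[19]
8: 0x163 (blk 22, set 2) → MISS  vc=[19, 30]
9: 0x166 (blk 22, set 2) → L1-HIT  vc=[19, 30]
10: 0x68 (blk 6, set 2) → MISS  vc=[19, 30, 22]
11: 0xa9 (blk 10, set 2) → MISS  vc=[19, 30, 22, 6]
12: 0x69 (blk 6, set 2) → VC-HIT  vc=[19, 30, 22, 10]

SEQ = [MISS, MISS, MISS, L1-HIT, L1-HIT, L1-HIT, VC-HIT, L1-HIT, MISS, L1-HIT, MISS, MISS, VC-HIT]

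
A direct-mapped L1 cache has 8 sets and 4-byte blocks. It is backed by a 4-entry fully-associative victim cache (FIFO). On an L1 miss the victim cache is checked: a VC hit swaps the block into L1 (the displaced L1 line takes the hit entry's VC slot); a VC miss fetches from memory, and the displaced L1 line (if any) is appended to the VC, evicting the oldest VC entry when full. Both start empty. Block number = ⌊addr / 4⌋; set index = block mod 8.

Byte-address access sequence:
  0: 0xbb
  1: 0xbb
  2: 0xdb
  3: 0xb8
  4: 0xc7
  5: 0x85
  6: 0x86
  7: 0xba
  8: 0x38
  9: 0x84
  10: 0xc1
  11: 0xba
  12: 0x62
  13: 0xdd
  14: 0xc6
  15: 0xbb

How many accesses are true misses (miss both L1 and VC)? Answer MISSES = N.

MISSES = 8

#0 0xbb→b46/s6 MISS; vc=[]
#1 0xbb→b46/s6 L1-HIT; vc=[]
#2 0xdb→b54/s6 MISS; vc=[46]
#3 0xb8→b46/s6 VC-HIT; vc=[54]
#4 0xc7→b49/s1 MISS; vc=[54]
#5 0x85→b33/s1 MISS; vc=[54,49]
#6 0x86→b33/s1 L1-HIT; vc=[54,49]
#7 0xba→b46/s6 L1-HIT; vc=[54,49]
#8 0x38→b14/s6 MISS; vc=[54,49,46]
#9 0x84→b33/s1 L1-HIT; vc=[54,49,46]
#10 0xc1→b48/s0 MISS; vc=[54,49,46]
#11 0xba→b46/s6 VC-HIT; vc=[54,49,14]
#12 0x62→b24/s0 MISS; vc=[54,49,14,48]
#13 0xdd→b55/s7 MISS; vc=[54,49,14,48]
#14 0xc6→b49/s1 VC-HIT; vc=[54,33,14,48]
#15 0xbb→b46/s6 L1-HIT; vc=[54,33,14,48]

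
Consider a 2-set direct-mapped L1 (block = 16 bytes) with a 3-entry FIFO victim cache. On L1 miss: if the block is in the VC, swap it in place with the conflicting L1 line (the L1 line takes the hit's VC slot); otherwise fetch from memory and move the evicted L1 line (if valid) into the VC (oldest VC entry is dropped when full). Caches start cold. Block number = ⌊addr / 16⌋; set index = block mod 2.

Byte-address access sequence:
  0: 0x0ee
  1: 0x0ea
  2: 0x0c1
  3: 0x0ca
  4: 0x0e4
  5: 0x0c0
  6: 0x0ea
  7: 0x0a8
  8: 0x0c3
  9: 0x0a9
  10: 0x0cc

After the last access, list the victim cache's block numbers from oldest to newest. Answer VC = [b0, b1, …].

VC = [10, 14]

#0 0xee→b14/s0 MISS; vc=[]
#1 0xea→b14/s0 L1-HIT; vc=[]
#2 0xc1→b12/s0 MISS; vc=[14]
#3 0xca→b12/s0 L1-HIT; vc=[14]
#4 0xe4→b14/s0 VC-HIT; vc=[12]
#5 0xc0→b12/s0 VC-HIT; vc=[14]
#6 0xea→b14/s0 VC-HIT; vc=[12]
#7 0xa8→b10/s0 MISS; vc=[12,14]
#8 0xc3→b12/s0 VC-HIT; vc=[10,14]
#9 0xa9→b10/s0 VC-HIT; vc=[12,14]
#10 0xcc→b12/s0 VC-HIT; vc=[10,14]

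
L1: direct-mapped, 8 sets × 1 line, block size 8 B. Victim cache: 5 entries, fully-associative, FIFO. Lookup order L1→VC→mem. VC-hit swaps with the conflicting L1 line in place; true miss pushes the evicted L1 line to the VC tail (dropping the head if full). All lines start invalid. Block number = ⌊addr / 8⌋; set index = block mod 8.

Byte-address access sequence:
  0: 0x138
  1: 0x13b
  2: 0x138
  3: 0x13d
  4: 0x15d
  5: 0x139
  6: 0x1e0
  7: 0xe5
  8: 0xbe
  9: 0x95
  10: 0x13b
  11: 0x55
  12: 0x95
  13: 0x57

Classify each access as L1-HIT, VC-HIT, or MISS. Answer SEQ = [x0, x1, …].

SEQ = [MISS, L1-HIT, L1-HIT, L1-HIT, MISS, L1-HIT, MISS, MISS, MISS, MISS, VC-HIT, MISS, VC-HIT, VC-HIT]

  [0] addr=0x138 blk=39 s=7: MISS | VC []
  [1] addr=0x13b blk=39 s=7: L1-HIT | VC []
  [2] addr=0x138 blk=39 s=7: L1-HIT | VC []
  [3] addr=0x13d blk=39 s=7: L1-HIT | VC []
  [4] addr=0x15d blk=43 s=3: MISS | VC []
  [5] addr=0x139 blk=39 s=7: L1-HIT | VC []
  [6] addr=0x1e0 blk=60 s=4: MISS | VC []
  [7] addr=0xe5 blk=28 s=4: MISS | VC [60]
  [8] addr=0xbe blk=23 s=7: MISS | VC [60, 39]
  [9] addr=0x95 blk=18 s=2: MISS | VC [60, 39]
  [10] addr=0x13b blk=39 s=7: VC-HIT | VC [60, 23]
  [11] addr=0x55 blk=10 s=2: MISS | VC [60, 23, 18]
  [12] addr=0x95 blk=18 s=2: VC-HIT | VC [60, 23, 10]
  [13] addr=0x57 blk=10 s=2: VC-HIT | VC [60, 23, 18]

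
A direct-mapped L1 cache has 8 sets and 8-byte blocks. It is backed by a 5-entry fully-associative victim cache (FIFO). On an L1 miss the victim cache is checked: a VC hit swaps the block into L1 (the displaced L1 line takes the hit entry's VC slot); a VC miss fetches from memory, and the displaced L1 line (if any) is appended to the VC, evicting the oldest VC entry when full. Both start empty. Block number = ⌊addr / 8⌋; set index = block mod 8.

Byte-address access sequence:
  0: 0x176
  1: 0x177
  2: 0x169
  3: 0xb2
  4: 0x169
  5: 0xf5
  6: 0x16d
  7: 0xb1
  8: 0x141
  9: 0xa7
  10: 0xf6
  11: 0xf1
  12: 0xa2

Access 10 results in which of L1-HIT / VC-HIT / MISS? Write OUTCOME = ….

OUTCOME = VC-HIT

0: 0x176 (blk 46, set 6) → MISS  vc=[]
1: 0x177 (blk 46, set 6) → L1-HIT  vc=[]
2: 0x169 (blk 45, set 5) → MISS  vc=[]
3: 0xb2 (blk 22, set 6) → MISS  vc=[46]
4: 0x169 (blk 45, set 5) → L1-HIT  vc=[46]
5: 0xf5 (blk 30, set 6) → MISS  vc=[46, 22]
6: 0x16d (blk 45, set 5) → L1-HIT  vc=[46, 22]
7: 0xb1 (blk 22, set 6) → VC-HIT  vc=[46, 30]
8: 0x141 (blk 40, set 0) → MISS  vc=[46, 30]
9: 0xa7 (blk 20, set 4) → MISS  vc=[46, 30]
10: 0xf6 (blk 30, set 6) → VC-HIT  vc=[46, 22]
11: 0xf1 (blk 30, set 6) → L1-HIT  vc=[46, 22]
12: 0xa2 (blk 20, set 4) → L1-HIT  vc=[46, 22]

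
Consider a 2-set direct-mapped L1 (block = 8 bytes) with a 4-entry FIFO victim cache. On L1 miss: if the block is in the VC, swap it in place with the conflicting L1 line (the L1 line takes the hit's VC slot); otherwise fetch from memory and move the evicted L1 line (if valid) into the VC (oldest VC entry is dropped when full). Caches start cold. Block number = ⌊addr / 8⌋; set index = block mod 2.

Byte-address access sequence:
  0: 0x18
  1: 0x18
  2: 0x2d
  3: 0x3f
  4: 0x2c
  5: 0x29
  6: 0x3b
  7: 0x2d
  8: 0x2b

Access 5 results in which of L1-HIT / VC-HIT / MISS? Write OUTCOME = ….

  [0] addr=0x18 blk=3 s=1: MISS | VC []
  [1] addr=0x18 blk=3 s=1: L1-HIT | VC []
  [2] addr=0x2d blk=5 s=1: MISS | VC [3]
  [3] addr=0x3f blk=7 s=1: MISS | VC [3, 5]
  [4] addr=0x2c blk=5 s=1: VC-HIT | VC [3, 7]
  [5] addr=0x29 blk=5 s=1: L1-HIT | VC [3, 7]
  [6] addr=0x3b blk=7 s=1: VC-HIT | VC [3, 5]
  [7] addr=0x2d blk=5 s=1: VC-HIT | VC [3, 7]
  [8] addr=0x2b blk=5 s=1: L1-HIT | VC [3, 7]

OUTCOME = L1-HIT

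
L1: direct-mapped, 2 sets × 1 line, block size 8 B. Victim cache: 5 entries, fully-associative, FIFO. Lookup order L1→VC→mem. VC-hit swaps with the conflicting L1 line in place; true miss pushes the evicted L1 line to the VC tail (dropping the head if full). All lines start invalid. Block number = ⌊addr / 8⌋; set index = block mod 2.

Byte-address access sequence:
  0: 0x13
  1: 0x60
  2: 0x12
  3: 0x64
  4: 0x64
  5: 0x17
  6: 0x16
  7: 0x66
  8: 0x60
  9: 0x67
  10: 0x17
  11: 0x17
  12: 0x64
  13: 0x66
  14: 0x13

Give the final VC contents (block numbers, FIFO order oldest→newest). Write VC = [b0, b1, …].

  [0] addr=0x13 blk=2 s=0: MISS | VC []
  [1] addr=0x60 blk=12 s=0: MISS | VC [2]
  [2] addr=0x12 blk=2 s=0: VC-HIT | VC [12]
  [3] addr=0x64 blk=12 s=0: VC-HIT | VC [2]
  [4] addr=0x64 blk=12 s=0: L1-HIT | VC [2]
  [5] addr=0x17 blk=2 s=0: VC-HIT | VC [12]
  [6] addr=0x16 blk=2 s=0: L1-HIT | VC [12]
  [7] addr=0x66 blk=12 s=0: VC-HIT | VC [2]
  [8] addr=0x60 blk=12 s=0: L1-HIT | VC [2]
  [9] addr=0x67 blk=12 s=0: L1-HIT | VC [2]
  [10] addr=0x17 blk=2 s=0: VC-HIT | VC [12]
  [11] addr=0x17 blk=2 s=0: L1-HIT | VC [12]
  [12] addr=0x64 blk=12 s=0: VC-HIT | VC [2]
  [13] addr=0x66 blk=12 s=0: L1-HIT | VC [2]
  [14] addr=0x13 blk=2 s=0: VC-HIT | VC [12]

VC = [12]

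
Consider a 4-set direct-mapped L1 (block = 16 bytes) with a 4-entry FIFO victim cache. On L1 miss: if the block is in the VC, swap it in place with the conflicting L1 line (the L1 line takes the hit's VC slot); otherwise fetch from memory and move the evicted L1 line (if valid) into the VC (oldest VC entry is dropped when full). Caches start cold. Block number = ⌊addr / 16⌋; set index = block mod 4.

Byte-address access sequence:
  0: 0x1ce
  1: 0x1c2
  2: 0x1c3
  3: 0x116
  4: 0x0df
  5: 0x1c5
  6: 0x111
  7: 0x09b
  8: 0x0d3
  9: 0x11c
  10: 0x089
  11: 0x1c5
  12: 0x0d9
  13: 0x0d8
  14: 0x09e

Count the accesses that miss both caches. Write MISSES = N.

MISSES = 5

#0 0x1ce→b28/s0 MISS; vc=[]
#1 0x1c2→b28/s0 L1-HIT; vc=[]
#2 0x1c3→b28/s0 L1-HIT; vc=[]
#3 0x116→b17/s1 MISS; vc=[]
#4 0xdf→b13/s1 MISS; vc=[17]
#5 0x1c5→b28/s0 L1-HIT; vc=[17]
#6 0x111→b17/s1 VC-HIT; vc=[13]
#7 0x9b→b9/s1 MISS; vc=[13,17]
#8 0xd3→b13/s1 VC-HIT; vc=[9,17]
#9 0x11c→b17/s1 VC-HIT; vc=[9,13]
#10 0x89→b8/s0 MISS; vc=[9,13,28]
#11 0x1c5→b28/s0 VC-HIT; vc=[9,13,8]
#12 0xd9→b13/s1 VC-HIT; vc=[9,17,8]
#13 0xd8→b13/s1 L1-HIT; vc=[9,17,8]
#14 0x9e→b9/s1 VC-HIT; vc=[13,17,8]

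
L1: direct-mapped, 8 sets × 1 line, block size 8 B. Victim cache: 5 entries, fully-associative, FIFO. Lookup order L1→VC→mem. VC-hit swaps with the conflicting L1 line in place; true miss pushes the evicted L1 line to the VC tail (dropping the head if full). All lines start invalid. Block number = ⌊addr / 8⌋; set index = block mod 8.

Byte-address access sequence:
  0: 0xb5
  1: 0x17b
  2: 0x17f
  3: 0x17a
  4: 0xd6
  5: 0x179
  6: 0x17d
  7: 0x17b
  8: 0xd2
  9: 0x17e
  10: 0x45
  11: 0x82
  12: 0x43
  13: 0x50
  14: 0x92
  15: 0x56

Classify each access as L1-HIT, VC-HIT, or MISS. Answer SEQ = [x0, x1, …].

SEQ = [MISS, MISS, L1-HIT, L1-HIT, MISS, L1-HIT, L1-HIT, L1-HIT, L1-HIT, L1-HIT, MISS, MISS, VC-HIT, MISS, MISS, VC-HIT]

0: 0xb5 (blk 22, set 6) → MISS  vc=[]
1: 0x17b (blk 47, set 7) → MISS  vc=[]
2: 0x17f (blk 47, set 7) → L1-HIT  vc=[]
3: 0x17a (blk 47, set 7) → L1-HIT  vc=[]
4: 0xd6 (blk 26, set 2) → MISS  vc=[]
5: 0x179 (blk 47, set 7) → L1-HIT  vc=[]
6: 0x17d (blk 47, set 7) → L1-HIT  vc=[]
7: 0x17b (blk 47, set 7) → L1-HIT  vc=[]
8: 0xd2 (blk 26, set 2) → L1-HIT  vc=[]
9: 0x17e (blk 47, set 7) → L1-HIT  vc=[]
10: 0x45 (blk 8, set 0) → MISS  vc=[]
11: 0x82 (blk 16, set 0) → MISS  vc=[8]
12: 0x43 (blk 8, set 0) → VC-HIT  vc=[16]
13: 0x50 (blk 10, set 2) → MISS  vc=[16, 26]
14: 0x92 (blk 18, set 2) → MISS  vc=[16, 26, 10]
15: 0x56 (blk 10, set 2) → VC-HIT  vc=[16, 26, 18]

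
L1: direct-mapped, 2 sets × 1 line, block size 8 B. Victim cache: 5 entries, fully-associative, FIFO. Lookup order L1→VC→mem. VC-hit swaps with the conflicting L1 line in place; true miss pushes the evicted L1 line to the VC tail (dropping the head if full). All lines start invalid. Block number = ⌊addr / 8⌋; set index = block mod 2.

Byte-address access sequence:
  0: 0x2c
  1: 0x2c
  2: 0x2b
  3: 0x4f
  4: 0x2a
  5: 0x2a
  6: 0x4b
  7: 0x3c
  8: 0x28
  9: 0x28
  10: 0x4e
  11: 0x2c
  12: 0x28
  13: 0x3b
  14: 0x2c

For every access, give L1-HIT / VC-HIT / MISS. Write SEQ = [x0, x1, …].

SEQ = [MISS, L1-HIT, L1-HIT, MISS, VC-HIT, L1-HIT, VC-HIT, MISS, VC-HIT, L1-HIT, VC-HIT, VC-HIT, L1-HIT, VC-HIT, VC-HIT]

#0 0x2c→b5/s1 MISS; vc=[]
#1 0x2c→b5/s1 L1-HIT; vc=[]
#2 0x2b→b5/s1 L1-HIT; vc=[]
#3 0x4f→b9/s1 MISS; vc=[5]
#4 0x2a→b5/s1 VC-HIT; vc=[9]
#5 0x2a→b5/s1 L1-HIT; vc=[9]
#6 0x4b→b9/s1 VC-HIT; vc=[5]
#7 0x3c→b7/s1 MISS; vc=[5,9]
#8 0x28→b5/s1 VC-HIT; vc=[7,9]
#9 0x28→b5/s1 L1-HIT; vc=[7,9]
#10 0x4e→b9/s1 VC-HIT; vc=[7,5]
#11 0x2c→b5/s1 VC-HIT; vc=[7,9]
#12 0x28→b5/s1 L1-HIT; vc=[7,9]
#13 0x3b→b7/s1 VC-HIT; vc=[5,9]
#14 0x2c→b5/s1 VC-HIT; vc=[7,9]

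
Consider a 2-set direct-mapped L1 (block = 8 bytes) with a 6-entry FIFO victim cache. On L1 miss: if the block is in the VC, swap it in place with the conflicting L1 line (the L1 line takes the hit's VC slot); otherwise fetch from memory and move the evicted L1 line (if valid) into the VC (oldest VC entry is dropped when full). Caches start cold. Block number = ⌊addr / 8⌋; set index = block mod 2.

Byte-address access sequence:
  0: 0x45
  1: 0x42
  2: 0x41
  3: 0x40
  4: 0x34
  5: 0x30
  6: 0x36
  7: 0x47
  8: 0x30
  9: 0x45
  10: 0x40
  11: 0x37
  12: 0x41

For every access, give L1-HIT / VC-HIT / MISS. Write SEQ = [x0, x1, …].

  [0] addr=0x45 blk=8 s=0: MISS | VC []
  [1] addr=0x42 blk=8 s=0: L1-HIT | VC []
  [2] addr=0x41 blk=8 s=0: L1-HIT | VC []
  [3] addr=0x40 blk=8 s=0: L1-HIT | VC []
  [4] addr=0x34 blk=6 s=0: MISS | VC [8]
  [5] addr=0x30 blk=6 s=0: L1-HIT | VC [8]
  [6] addr=0x36 blk=6 s=0: L1-HIT | VC [8]
  [7] addr=0x47 blk=8 s=0: VC-HIT | VC [6]
  [8] addr=0x30 blk=6 s=0: VC-HIT | VC [8]
  [9] addr=0x45 blk=8 s=0: VC-HIT | VC [6]
  [10] addr=0x40 blk=8 s=0: L1-HIT | VC [6]
  [11] addr=0x37 blk=6 s=0: VC-HIT | VC [8]
  [12] addr=0x41 blk=8 s=0: VC-HIT | VC [6]

SEQ = [MISS, L1-HIT, L1-HIT, L1-HIT, MISS, L1-HIT, L1-HIT, VC-HIT, VC-HIT, VC-HIT, L1-HIT, VC-HIT, VC-HIT]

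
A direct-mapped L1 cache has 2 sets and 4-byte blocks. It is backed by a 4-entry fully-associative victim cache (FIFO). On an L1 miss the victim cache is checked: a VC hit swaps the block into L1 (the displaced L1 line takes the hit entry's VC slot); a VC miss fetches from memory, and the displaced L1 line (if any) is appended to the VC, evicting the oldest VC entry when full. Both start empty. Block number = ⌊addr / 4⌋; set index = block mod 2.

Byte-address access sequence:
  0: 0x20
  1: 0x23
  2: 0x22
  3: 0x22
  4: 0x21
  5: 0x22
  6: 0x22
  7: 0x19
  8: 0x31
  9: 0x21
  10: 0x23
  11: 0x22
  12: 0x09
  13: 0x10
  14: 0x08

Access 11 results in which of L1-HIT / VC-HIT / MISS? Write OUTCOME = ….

OUTCOME = L1-HIT

  [0] addr=0x20 blk=8 s=0: MISS | VC []
  [1] addr=0x23 blk=8 s=0: L1-HIT | VC []
  [2] addr=0x22 blk=8 s=0: L1-HIT | VC []
  [3] addr=0x22 blk=8 s=0: L1-HIT | VC []
  [4] addr=0x21 blk=8 s=0: L1-HIT | VC []
  [5] addr=0x22 blk=8 s=0: L1-HIT | VC []
  [6] addr=0x22 blk=8 s=0: L1-HIT | VC []
  [7] addr=0x19 blk=6 s=0: MISS | VC [8]
  [8] addr=0x31 blk=12 s=0: MISS | VC [8, 6]
  [9] addr=0x21 blk=8 s=0: VC-HIT | VC [12, 6]
  [10] addr=0x23 blk=8 s=0: L1-HIT | VC [12, 6]
  [11] addr=0x22 blk=8 s=0: L1-HIT | VC [12, 6]
  [12] addr=0x9 blk=2 s=0: MISS | VC [12, 6, 8]
  [13] addr=0x10 blk=4 s=0: MISS | VC [12, 6, 8, 2]
  [14] addr=0x8 blk=2 s=0: VC-HIT | VC [12, 6, 8, 4]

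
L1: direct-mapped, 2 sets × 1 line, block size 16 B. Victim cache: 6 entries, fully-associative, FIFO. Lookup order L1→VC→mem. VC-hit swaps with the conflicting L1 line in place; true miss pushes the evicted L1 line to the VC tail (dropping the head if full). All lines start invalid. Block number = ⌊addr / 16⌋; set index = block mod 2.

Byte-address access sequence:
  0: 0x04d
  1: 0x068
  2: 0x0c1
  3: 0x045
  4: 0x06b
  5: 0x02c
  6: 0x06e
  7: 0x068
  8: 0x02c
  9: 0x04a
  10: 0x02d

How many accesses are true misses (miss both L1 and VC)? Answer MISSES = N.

  [0] addr=0x4d blk=4 s=0: MISS | VC []
  [1] addr=0x68 blk=6 s=0: MISS | VC [4]
  [2] addr=0xc1 blk=12 s=0: MISS | VC [4, 6]
  [3] addr=0x45 blk=4 s=0: VC-HIT | VC [12, 6]
  [4] addr=0x6b blk=6 s=0: VC-HIT | VC [12, 4]
  [5] addr=0x2c blk=2 s=0: MISS | VC [12, 4, 6]
  [6] addr=0x6e blk=6 s=0: VC-HIT | VC [12, 4, 2]
  [7] addr=0x68 blk=6 s=0: L1-HIT | VC [12, 4, 2]
  [8] addr=0x2c blk=2 s=0: VC-HIT | VC [12, 4, 6]
  [9] addr=0x4a blk=4 s=0: VC-HIT | VC [12, 2, 6]
  [10] addr=0x2d blk=2 s=0: VC-HIT | VC [12, 4, 6]

MISSES = 4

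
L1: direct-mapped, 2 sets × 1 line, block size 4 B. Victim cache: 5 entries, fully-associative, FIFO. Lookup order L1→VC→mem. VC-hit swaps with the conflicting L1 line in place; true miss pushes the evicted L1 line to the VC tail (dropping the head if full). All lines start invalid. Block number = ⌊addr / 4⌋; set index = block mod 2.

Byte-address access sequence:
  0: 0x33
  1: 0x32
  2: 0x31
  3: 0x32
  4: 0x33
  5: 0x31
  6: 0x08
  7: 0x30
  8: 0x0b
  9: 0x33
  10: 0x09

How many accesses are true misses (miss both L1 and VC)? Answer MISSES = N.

  [0] addr=0x33 blk=12 s=0: MISS | VC []
  [1] addr=0x32 blk=12 s=0: L1-HIT | VC []
  [2] addr=0x31 blk=12 s=0: L1-HIT | VC []
  [3] addr=0x32 blk=12 s=0: L1-HIT | VC []
  [4] addr=0x33 blk=12 s=0: L1-HIT | VC []
  [5] addr=0x31 blk=12 s=0: L1-HIT | VC []
  [6] addr=0x8 blk=2 s=0: MISS | VC [12]
  [7] addr=0x30 blk=12 s=0: VC-HIT | VC [2]
  [8] addr=0xb blk=2 s=0: VC-HIT | VC [12]
  [9] addr=0x33 blk=12 s=0: VC-HIT | VC [2]
  [10] addr=0x9 blk=2 s=0: VC-HIT | VC [12]

MISSES = 2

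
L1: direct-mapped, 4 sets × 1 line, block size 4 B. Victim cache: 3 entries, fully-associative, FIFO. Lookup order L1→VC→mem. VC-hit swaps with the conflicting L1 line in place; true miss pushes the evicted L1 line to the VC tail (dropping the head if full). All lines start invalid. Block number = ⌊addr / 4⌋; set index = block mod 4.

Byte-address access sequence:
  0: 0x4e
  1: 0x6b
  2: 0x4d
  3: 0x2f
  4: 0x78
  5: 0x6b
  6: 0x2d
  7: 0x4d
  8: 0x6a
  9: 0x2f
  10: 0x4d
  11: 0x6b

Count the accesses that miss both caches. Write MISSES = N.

0: 0x4e (blk 19, set 3) → MISS  vc=[]
1: 0x6b (blk 26, set 2) → MISS  vc=[]
2: 0x4d (blk 19, set 3) → L1-HIT  vc=[]
3: 0x2f (blk 11, set 3) → MISS  vc=[19]
4: 0x78 (blk 30, set 2) → MISS  vc=[19, 26]
5: 0x6b (blk 26, set 2) → VC-HIT  vc=[19, 30]
6: 0x2d (blk 11, set 3) → L1-HIT  vc=[19, 30]
7: 0x4d (blk 19, set 3) → VC-HIT  vc=[11, 30]
8: 0x6a (blk 26, set 2) → L1-HIT  vc=[11, 30]
9: 0x2f (blk 11, set 3) → VC-HIT  vc=[19, 30]
10: 0x4d (blk 19, set 3) → VC-HIT  vc=[11, 30]
11: 0x6b (blk 26, set 2) → L1-HIT  vc=[11, 30]

MISSES = 4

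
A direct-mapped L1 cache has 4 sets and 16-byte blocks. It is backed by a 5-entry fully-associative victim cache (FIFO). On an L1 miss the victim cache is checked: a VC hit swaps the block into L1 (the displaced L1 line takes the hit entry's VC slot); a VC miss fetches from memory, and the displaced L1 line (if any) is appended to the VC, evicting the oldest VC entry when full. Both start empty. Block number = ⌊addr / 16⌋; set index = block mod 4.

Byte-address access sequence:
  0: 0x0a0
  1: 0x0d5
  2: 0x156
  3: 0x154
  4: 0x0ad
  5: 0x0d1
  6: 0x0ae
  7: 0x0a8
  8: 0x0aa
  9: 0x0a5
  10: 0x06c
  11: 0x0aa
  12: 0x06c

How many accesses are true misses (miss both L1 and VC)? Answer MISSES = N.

MISSES = 4

  [0] addr=0xa0 blk=10 s=2: MISS | VC []
  [1] addr=0xd5 blk=13 s=1: MISS | VC []
  [2] addr=0x156 blk=21 s=1: MISS | VC [13]
  [3] addr=0x154 blk=21 s=1: L1-HIT | VC [13]
  [4] addr=0xad blk=10 s=2: L1-HIT | VC [13]
  [5] addr=0xd1 blk=13 s=1: VC-HIT | VC [21]
  [6] addr=0xae blk=10 s=2: L1-HIT | VC [21]
  [7] addr=0xa8 blk=10 s=2: L1-HIT | VC [21]
  [8] addr=0xaa blk=10 s=2: L1-HIT | VC [21]
  [9] addr=0xa5 blk=10 s=2: L1-HIT | VC [21]
  [10] addr=0x6c blk=6 s=2: MISS | VC [21, 10]
  [11] addr=0xaa blk=10 s=2: VC-HIT | VC [21, 6]
  [12] addr=0x6c blk=6 s=2: VC-HIT | VC [21, 10]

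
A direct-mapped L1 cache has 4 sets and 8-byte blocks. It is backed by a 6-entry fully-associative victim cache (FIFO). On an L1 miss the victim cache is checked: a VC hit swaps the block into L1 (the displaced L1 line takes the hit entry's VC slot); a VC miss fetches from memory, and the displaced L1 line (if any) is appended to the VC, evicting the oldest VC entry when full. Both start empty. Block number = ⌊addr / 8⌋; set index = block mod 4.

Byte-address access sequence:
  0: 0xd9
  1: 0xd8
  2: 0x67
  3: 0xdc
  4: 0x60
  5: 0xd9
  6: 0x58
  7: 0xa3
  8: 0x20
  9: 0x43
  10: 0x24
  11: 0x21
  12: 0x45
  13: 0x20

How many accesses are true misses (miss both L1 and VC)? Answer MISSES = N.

MISSES = 6

0: 0xd9 (blk 27, set 3) → MISS  vc=[]
1: 0xd8 (blk 27, set 3) → L1-HIT  vc=[]
2: 0x67 (blk 12, set 0) → MISS  vc=[]
3: 0xdc (blk 27, set 3) → L1-HIT  vc=[]
4: 0x60 (blk 12, set 0) → L1-HIT  vc=[]
5: 0xd9 (blk 27, set 3) → L1-HIT  vc=[]
6: 0x58 (blk 11, set 3) → MISS  vc=[27]
7: 0xa3 (blk 20, set 0) → MISS  vc=[27, 12]
8: 0x20 (blk 4, set 0) → MISS  vc=[27, 12, 20]
9: 0x43 (blk 8, set 0) → MISS  vc=[27, 12, 20, 4]
10: 0x24 (blk 4, set 0) → VC-HIT  vc=[27, 12, 20, 8]
11: 0x21 (blk 4, set 0) → L1-HIT  vc=[27, 12, 20, 8]
12: 0x45 (blk 8, set 0) → VC-HIT  vc=[27, 12, 20, 4]
13: 0x20 (blk 4, set 0) → VC-HIT  vc=[27, 12, 20, 8]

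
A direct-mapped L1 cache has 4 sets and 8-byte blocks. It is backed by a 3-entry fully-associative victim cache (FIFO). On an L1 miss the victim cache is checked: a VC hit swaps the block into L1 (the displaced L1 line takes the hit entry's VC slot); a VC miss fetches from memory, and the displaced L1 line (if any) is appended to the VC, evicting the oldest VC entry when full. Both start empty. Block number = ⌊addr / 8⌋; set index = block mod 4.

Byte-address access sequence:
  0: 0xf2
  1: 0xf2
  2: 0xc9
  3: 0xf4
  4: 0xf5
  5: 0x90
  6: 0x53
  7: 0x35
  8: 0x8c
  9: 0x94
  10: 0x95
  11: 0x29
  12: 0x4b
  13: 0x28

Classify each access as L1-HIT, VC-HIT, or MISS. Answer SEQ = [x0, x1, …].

0: 0xf2 (blk 30, set 2) → MISS  vc=[]
1: 0xf2 (blk 30, set 2) → L1-HIT  vc=[]
2: 0xc9 (blk 25, set 1) → MISS  vc=[]
3: 0xf4 (blk 30, set 2) → L1-HIT  vc=[]
4: 0xf5 (blk 30, set 2) → L1-HIT  vc=[]
5: 0x90 (blk 18, set 2) → MISS  vc=[30]
6: 0x53 (blk 10, set 2) → MISS  vc=[30, 18]
7: 0x35 (blk 6, set 2) → MISS  vc=[30, 18, 10]
8: 0x8c (blk 17, set 1) → MISS  vc=[18, 10, 25]
9: 0x94 (blk 18, set 2) → VC-HIT  vc=[6, 10, 25]
10: 0x95 (blk 18, set 2) → L1-HIT  vc=[6, 10, 25]
11: 0x29 (blk 5, set 1) → MISS  vc=[10, 25, 17]
12: 0x4b (blk 9, set 1) → MISS  vc=[25, 17, 5]
13: 0x28 (blk 5, set 1) → VC-HIT  vc=[25, 17, 9]

SEQ = [MISS, L1-HIT, MISS, L1-HIT, L1-HIT, MISS, MISS, MISS, MISS, VC-HIT, L1-HIT, MISS, MISS, VC-HIT]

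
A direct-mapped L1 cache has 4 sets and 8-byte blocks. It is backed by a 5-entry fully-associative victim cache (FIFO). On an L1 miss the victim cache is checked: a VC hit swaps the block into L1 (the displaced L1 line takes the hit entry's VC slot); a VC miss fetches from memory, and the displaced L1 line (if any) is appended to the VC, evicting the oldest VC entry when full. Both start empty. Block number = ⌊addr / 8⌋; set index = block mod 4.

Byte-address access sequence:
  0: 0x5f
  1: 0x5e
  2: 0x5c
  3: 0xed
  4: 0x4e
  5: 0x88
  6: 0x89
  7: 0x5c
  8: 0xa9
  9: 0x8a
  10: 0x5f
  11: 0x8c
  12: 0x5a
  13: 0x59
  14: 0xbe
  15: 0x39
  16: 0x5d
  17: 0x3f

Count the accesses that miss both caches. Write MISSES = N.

0: 0x5f (blk 11, set 3) → MISS  vc=[]
1: 0x5e (blk 11, set 3) → L1-HIT  vc=[]
2: 0x5c (blk 11, set 3) → L1-HIT  vc=[]
3: 0xed (blk 29, set 1) → MISS  vc=[]
4: 0x4e (blk 9, set 1) → MISS  vc=[29]
5: 0x88 (blk 17, set 1) → MISS  vc=[29, 9]
6: 0x89 (blk 17, set 1) → L1-HIT  vc=[29, 9]
7: 0x5c (blk 11, set 3) → L1-HIT  vc=[29, 9]
8: 0xa9 (blk 21, set 1) → MISS  vc=[29, 9, 17]
9: 0x8a (blk 17, set 1) → VC-HIT  vc=[29, 9, 21]
10: 0x5f (blk 11, set 3) → L1-HIT  vc=[29, 9, 21]
11: 0x8c (blk 17, set 1) → L1-HIT  vc=[29, 9, 21]
12: 0x5a (blk 11, set 3) → L1-HIT  vc=[29, 9, 21]
13: 0x59 (blk 11, set 3) → L1-HIT  vc=[29, 9, 21]
14: 0xbe (blk 23, set 3) → MISS  vc=[29, 9, 21, 11]
15: 0x39 (blk 7, set 3) → MISS  vc=[29, 9, 21, 11, 23]
16: 0x5d (blk 11, set 3) → VC-HIT  vc=[29, 9, 21, 7, 23]
17: 0x3f (blk 7, set 3) → VC-HIT  vc=[29, 9, 21, 11, 23]

MISSES = 7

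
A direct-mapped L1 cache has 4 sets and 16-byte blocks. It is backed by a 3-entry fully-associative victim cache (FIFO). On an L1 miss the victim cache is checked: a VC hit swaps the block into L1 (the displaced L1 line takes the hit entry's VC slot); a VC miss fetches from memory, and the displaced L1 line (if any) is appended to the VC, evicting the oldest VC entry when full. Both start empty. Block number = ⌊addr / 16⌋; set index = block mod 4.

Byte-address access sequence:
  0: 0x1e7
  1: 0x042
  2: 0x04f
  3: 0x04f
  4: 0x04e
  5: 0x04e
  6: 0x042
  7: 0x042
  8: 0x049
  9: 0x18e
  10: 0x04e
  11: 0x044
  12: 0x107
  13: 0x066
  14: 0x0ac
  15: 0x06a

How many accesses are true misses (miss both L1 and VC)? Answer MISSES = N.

MISSES = 6

  [0] addr=0x1e7 blk=30 s=2: MISS | VC []
  [1] addr=0x42 blk=4 s=0: MISS | VC []
  [2] addr=0x4f blk=4 s=0: L1-HIT | VC []
  [3] addr=0x4f blk=4 s=0: L1-HIT | VC []
  [4] addr=0x4e blk=4 s=0: L1-HIT | VC []
  [5] addr=0x4e blk=4 s=0: L1-HIT | VC []
  [6] addr=0x42 blk=4 s=0: L1-HIT | VC []
  [7] addr=0x42 blk=4 s=0: L1-HIT | VC []
  [8] addr=0x49 blk=4 s=0: L1-HIT | VC []
  [9] addr=0x18e blk=24 s=0: MISS | VC [4]
  [10] addr=0x4e blk=4 s=0: VC-HIT | VC [24]
  [11] addr=0x44 blk=4 s=0: L1-HIT | VC [24]
  [12] addr=0x107 blk=16 s=0: MISS | VC [24, 4]
  [13] addr=0x66 blk=6 s=2: MISS | VC [24, 4, 30]
  [14] addr=0xac blk=10 s=2: MISS | VC [4, 30, 6]
  [15] addr=0x6a blk=6 s=2: VC-HIT | VC [4, 30, 10]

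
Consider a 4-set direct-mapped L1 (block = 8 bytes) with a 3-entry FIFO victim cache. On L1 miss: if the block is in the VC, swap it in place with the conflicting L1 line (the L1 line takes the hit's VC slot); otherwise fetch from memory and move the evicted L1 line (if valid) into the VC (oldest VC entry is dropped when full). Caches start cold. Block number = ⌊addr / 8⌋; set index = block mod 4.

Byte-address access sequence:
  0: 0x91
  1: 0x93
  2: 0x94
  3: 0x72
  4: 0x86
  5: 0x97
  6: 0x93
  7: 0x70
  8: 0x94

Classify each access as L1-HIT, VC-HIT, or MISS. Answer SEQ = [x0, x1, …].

SEQ = [MISS, L1-HIT, L1-HIT, MISS, MISS, VC-HIT, L1-HIT, VC-HIT, VC-HIT]

0: 0x91 (blk 18, set 2) → MISS  vc=[]
1: 0x93 (blk 18, set 2) → L1-HIT  vc=[]
2: 0x94 (blk 18, set 2) → L1-HIT  vc=[]
3: 0x72 (blk 14, set 2) → MISS  vc=[18]
4: 0x86 (blk 16, set 0) → MISS  vc=[18]
5: 0x97 (blk 18, set 2) → VC-HIT  vc=[14]
6: 0x93 (blk 18, set 2) → L1-HIT  vc=[14]
7: 0x70 (blk 14, set 2) → VC-HIT  vc=[18]
8: 0x94 (blk 18, set 2) → VC-HIT  vc=[14]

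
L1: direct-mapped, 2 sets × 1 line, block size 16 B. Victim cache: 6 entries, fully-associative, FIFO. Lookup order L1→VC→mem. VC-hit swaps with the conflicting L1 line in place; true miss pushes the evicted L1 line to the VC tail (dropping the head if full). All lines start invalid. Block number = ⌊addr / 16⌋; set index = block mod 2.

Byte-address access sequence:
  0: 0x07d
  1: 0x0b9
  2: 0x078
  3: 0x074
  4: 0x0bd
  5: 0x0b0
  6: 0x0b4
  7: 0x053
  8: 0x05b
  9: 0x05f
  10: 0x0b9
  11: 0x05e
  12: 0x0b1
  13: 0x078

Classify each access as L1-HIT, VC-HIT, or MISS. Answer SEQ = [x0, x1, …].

SEQ = [MISS, MISS, VC-HIT, L1-HIT, VC-HIT, L1-HIT, L1-HIT, MISS, L1-HIT, L1-HIT, VC-HIT, VC-HIT, VC-HIT, VC-HIT]

  [0] addr=0x7d blk=7 s=1: MISS | VC []
  [1] addr=0xb9 blk=11 s=1: MISS | VC [7]
  [2] addr=0x78 blk=7 s=1: VC-HIT | VC [11]
  [3] addr=0x74 blk=7 s=1: L1-HIT | VC [11]
  [4] addr=0xbd blk=11 s=1: VC-HIT | VC [7]
  [5] addr=0xb0 blk=11 s=1: L1-HIT | VC [7]
  [6] addr=0xb4 blk=11 s=1: L1-HIT | VC [7]
  [7] addr=0x53 blk=5 s=1: MISS | VC [7, 11]
  [8] addr=0x5b blk=5 s=1: L1-HIT | VC [7, 11]
  [9] addr=0x5f blk=5 s=1: L1-HIT | VC [7, 11]
  [10] addr=0xb9 blk=11 s=1: VC-HIT | VC [7, 5]
  [11] addr=0x5e blk=5 s=1: VC-HIT | VC [7, 11]
  [12] addr=0xb1 blk=11 s=1: VC-HIT | VC [7, 5]
  [13] addr=0x78 blk=7 s=1: VC-HIT | VC [11, 5]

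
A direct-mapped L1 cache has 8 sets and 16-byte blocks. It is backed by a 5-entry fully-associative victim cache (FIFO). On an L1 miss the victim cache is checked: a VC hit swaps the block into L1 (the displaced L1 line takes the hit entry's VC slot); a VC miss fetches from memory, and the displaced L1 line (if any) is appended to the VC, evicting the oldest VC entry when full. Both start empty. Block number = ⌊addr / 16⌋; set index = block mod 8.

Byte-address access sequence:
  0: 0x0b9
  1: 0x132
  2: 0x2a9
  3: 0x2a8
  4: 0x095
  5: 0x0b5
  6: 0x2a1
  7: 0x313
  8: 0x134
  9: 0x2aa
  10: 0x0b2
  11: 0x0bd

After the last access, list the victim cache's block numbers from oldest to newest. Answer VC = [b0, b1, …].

0: 0xb9 (blk 11, set 3) → MISS  vc=[]
1: 0x132 (blk 19, set 3) → MISS  vc=[11]
2: 0x2a9 (blk 42, set 2) → MISS  vc=[11]
3: 0x2a8 (blk 42, set 2) → L1-HIT  vc=[11]
4: 0x95 (blk 9, set 1) → MISS  vc=[11]
5: 0xb5 (blk 11, set 3) → VC-HIT  vc=[19]
6: 0x2a1 (blk 42, set 2) → L1-HIT  vc=[19]
7: 0x313 (blk 49, set 1) → MISS  vc=[19, 9]
8: 0x134 (blk 19, set 3) → VC-HIT  vc=[11, 9]
9: 0x2aa (blk 42, set 2) → L1-HIT  vc=[11, 9]
10: 0xb2 (blk 11, set 3) → VC-HIT  vc=[19, 9]
11: 0xbd (blk 11, set 3) → L1-HIT  vc=[19, 9]

VC = [19, 9]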